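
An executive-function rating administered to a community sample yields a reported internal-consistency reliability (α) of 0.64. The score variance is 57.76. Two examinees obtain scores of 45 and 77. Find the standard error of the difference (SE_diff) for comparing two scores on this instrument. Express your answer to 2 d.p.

6.45

SD = √57.76 ≈ 7.6000
The standard error of measurement is 7.6000·√(1 − 0.6400) ≈ 7.6000·0.6000 ≈ 4.5600.
SE_diff = SEM · √2 ≈ 4.5600 · 1.4142 ≈ 6.4488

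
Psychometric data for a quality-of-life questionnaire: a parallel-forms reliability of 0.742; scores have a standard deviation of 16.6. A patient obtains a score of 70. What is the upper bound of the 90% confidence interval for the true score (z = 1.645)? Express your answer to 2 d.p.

83.87

SEM = 16.6000 · √(1 − 0.7420) = 16.6000 · √0.2580 ≃ 16.6000 · 0.5079 ≃ 8.4318
1.645 · SEM ≃ 13.8702
Upper limit = 70 + 13.8702 ≃ 83.8702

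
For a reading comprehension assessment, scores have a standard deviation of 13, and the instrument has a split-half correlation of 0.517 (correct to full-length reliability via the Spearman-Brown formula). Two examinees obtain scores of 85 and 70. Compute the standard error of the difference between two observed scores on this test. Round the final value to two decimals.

Full-length reliability (Spearman-Brown) = 2(0.517)/(1+0.517) ≈ 0.6816
SEM = 13.0000·√(1 − 0.6816) ≈ 7.3354
SE_diff = √2 · SEM ≈ 10.3738

10.37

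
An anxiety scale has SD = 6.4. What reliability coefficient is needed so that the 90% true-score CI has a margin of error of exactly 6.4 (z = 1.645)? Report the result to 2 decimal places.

SEM needed = half-width / z = 6.4/1.645 ≈ 3.891
r = 1 − (3.891/6.4)² ≈ 1 − 0.370 ≈ 0.630

0.63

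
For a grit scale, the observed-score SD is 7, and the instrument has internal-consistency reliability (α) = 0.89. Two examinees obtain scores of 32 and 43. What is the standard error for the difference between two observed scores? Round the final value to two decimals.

SEM = 7.00000 × √(1 − 0.89000) = 7.00000 × √0.11000 ≈ 7.00000 × 0.33166 ≈ 2.32164
Standard error of the difference = 2.32164·√2 ≈ 3.28329

3.28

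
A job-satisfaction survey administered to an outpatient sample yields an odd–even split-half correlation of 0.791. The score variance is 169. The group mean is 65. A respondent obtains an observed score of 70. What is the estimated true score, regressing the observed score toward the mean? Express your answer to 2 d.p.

69.42

r_full = 2·0.791 / (1 + 0.791) ≃ 0.88331
Estimated true score = 0.88331·70 + (1 − 0.88331)·65 ≃ 69.41653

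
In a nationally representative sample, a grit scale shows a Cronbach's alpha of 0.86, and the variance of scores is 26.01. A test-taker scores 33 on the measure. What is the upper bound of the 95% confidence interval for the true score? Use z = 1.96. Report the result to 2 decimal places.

σ = 26.01^(1/2) = 5.1000
SEM = 5.1000 × √(1 − 0.8600) = 5.1000 × √0.1400 ≈ 5.1000 × 0.3742 ≈ 1.9082
Half-width = 1.96×1.9082 ≈ 3.7402
Upper limit = 33 + 3.7402 ≈ 36.7402

36.74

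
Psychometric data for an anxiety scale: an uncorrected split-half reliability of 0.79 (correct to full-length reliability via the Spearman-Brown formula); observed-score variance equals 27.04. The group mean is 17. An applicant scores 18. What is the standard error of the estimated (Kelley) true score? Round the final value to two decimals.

SD = √27.04 ≈ 5.2000
Spearman-Brown: r = 2(0.79) / (1 + 0.79) = 1.5800 / 1.7900 ≈ 0.8827
SE_est = SD · √(r(1 − r)) = 5.2000 · √0.1036 ≈ 5.2000 · 0.3218 ≈ 1.6734

1.67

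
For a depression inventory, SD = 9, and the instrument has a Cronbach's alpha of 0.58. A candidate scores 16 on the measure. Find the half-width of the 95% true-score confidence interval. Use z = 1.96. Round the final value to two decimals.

11.43

SEM = 9.000 × √(1 − 0.580) = 9.000 × √0.420 ≈ 9.000 × 0.648 ≈ 5.833
Half-width = 1.96×5.833 ≈ 11.432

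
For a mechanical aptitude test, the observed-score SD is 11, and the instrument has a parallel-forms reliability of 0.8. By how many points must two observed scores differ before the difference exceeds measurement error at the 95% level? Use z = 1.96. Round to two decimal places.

13.64

SEM = 11.00000 × √(1 − 0.80000) = 11.00000 × √0.20000 ≈ 11.00000 × 0.44721 ≈ 4.91935
SE_diff = √2 × SEM ≈ 6.95701
Minimum reliable difference = 1.96 × SE_diff ≈ 1.96 × 6.95701 ≈ 13.63574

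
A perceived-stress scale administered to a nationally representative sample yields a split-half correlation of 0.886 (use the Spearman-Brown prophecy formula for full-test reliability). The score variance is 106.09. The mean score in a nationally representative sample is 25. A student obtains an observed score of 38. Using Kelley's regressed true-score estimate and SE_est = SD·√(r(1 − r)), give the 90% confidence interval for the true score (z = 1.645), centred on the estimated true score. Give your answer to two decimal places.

σ = 106.09^(1/2) = 10.3000
Spearman-Brown: r = 2(0.886) / (1 + 0.886) = 1.7720 / 1.8860 ≃ 0.9396
Estimated true score = 0.9396·38 + (1 − 0.9396)·25 ≃ 37.2142
SE_est = SD · √(r(1 − r)) = 10.3000 · √0.0568 ≃ 10.3000 · 0.2383 ≃ 2.4546
CI = 37.2142 ± 1.645 · 2.4546 → [33.1764, 41.2520]

[33.18, 41.25]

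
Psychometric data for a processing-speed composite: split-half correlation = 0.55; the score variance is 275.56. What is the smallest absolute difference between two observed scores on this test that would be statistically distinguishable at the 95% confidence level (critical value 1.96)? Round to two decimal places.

24.79

SD = √275.56 = 16.6000
Full-length reliability (Spearman-Brown) = 2(0.55)/(1+0.55) ≈ 0.7097
SEM = 16.6000×√(1 − 0.7097) ≈ 8.9443
SE_diff = √2 × SEM ≈ 12.6492
Smallest detectable difference = 1.96×12.6492 ≈ 24.7925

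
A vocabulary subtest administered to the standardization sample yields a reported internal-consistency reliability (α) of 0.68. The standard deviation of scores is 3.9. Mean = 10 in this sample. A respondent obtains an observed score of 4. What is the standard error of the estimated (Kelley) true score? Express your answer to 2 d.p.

SE_est = 3.9000·√[r(1 − r)] ≈ 1.8193

1.82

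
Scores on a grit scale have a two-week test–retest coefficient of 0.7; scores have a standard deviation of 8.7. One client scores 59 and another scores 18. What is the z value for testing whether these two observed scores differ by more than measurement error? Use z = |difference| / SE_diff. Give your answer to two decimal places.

6.08

SEM = 8.700×√(1 − 0.700) ≃ 4.765
SE_diff = √2 × SEM ≃ 6.739
z = |59 − 18| / 6.739 = 41 / 6.739 ≃ 6.084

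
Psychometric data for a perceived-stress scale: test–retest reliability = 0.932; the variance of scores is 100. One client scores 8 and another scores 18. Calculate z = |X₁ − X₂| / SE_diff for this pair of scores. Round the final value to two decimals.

2.71

SD = √100 = 10.000
SEM = 10.000 * √(1 − 0.932) = 10.000 * √0.068 ≈ 10.000 * 0.261 ≈ 2.608
SE_diff = SEM * √2 ≈ 2.608 * 1.414 ≈ 3.688
z = 10 / 3.688 ≈ 2.712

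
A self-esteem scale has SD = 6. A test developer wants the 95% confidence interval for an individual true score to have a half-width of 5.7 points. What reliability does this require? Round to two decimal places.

Required SEM = 5.7 / 1.96 ≈ 2.9082
r = 1 − (2.9082/6)² ≈ 1 − 0.2349 ≈ 0.7651

0.77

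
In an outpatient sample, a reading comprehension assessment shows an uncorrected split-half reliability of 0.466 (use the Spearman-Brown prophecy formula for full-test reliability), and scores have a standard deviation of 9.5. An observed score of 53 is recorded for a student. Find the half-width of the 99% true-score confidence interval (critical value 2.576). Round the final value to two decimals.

Full-length reliability (Spearman-Brown) = 2(0.466)/(1+0.466) ≈ 0.636
The standard error of measurement is 9.500*√(1 − 0.636) ≈ 9.500*0.604 ≈ 5.734.
Margin = 2.576 * 5.734 ≈ 14.770

14.77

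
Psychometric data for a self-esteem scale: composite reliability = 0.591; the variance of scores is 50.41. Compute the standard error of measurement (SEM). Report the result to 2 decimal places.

SD = √50.41 ≈ 7.100
SEM = 7.100 × √(1 − 0.591) = 7.100 × √0.409 ≈ 7.100 × 0.640 ≈ 4.541

4.54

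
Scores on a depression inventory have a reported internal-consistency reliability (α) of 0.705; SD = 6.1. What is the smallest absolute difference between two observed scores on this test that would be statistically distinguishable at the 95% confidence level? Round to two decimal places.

9.18

The standard error of measurement is 6.10000·√(1 − 0.70500) ≃ 6.10000·0.54314 ≃ 3.31315.
SE_diff = √2 · SEM ≃ 4.68550
Smallest detectable difference = 1.96·4.68550 ≃ 9.18358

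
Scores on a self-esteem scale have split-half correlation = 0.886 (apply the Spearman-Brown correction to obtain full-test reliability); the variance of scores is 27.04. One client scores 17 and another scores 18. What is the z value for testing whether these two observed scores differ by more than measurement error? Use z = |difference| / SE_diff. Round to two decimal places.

SD = √27.04 ≈ 5.2000
Full-length reliability (Spearman-Brown) = 2(0.886)/(1+0.886) ≈ 0.9396
SEM = 5.2000 · √(1 − 0.9396) = 5.2000 · √0.0604 ≈ 5.2000 · 0.2459 ≈ 1.2785
SE_diff = √2 · SEM ≈ 1.8080
z = 1 / 1.8080 ≈ 0.5531

0.55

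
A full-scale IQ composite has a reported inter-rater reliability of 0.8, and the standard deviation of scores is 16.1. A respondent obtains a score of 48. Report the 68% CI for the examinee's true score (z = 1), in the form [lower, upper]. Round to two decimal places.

The standard error of measurement is 16.1000×√(1 − 0.8000) ≃ 16.1000×0.4472 ≃ 7.2001.
1 × SEM ≃ 7.2001
CI = 48 ± 7.2001 → [40.7999, 55.2001]

[40.80, 55.20]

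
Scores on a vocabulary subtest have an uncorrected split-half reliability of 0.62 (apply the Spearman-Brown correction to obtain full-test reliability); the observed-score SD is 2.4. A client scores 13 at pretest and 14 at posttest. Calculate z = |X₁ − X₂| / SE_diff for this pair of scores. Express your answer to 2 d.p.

Spearman-Brown: r = 2(0.62) / (1 + 0.62) = 1.240 / 1.620 ≈ 0.765
SEM = 2.400*√(1 − 0.765) ≈ 1.162
SE_diff = √2 * SEM ≈ 1.644
z = |13 − 14| / 1.644 = 1 / 1.644 ≈ 0.608

0.61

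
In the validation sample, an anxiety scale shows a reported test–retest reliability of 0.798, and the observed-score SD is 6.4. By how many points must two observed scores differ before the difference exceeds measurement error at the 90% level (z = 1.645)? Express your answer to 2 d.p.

SEM = 6.40000 * √(1 − 0.79800) = 6.40000 * √0.20200 ≈ 6.40000 * 0.44944 ≈ 2.87644
SE_diff = √2 * SEM ≈ 4.06790
Smallest detectable difference = 1.645*4.06790 ≈ 6.69170

6.69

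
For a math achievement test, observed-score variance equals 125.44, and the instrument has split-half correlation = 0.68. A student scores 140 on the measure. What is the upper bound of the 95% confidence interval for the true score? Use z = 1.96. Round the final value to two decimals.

SD = √125.44 ≈ 11.2000
r_full = 2·0.68 / (1 + 0.68) ≈ 0.8095
SEM = 11.2000*√(1 − 0.8095) ≈ 4.8881
1.96 * SEM ≈ 9.5806
Upper limit = 140 + 9.5806 ≈ 149.5806

149.58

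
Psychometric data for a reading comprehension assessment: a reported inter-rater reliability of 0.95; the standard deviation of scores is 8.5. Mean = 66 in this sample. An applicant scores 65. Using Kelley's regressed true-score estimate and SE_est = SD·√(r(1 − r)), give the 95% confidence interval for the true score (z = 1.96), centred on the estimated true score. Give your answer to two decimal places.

[61.42, 68.68]

Estimated true score = 0.9500×65 + (1 − 0.9500)×66 ≈ 65.0500
SE_est = SD × √(r(1 − r)) = 8.5000 × √0.0475 ≈ 8.5000 × 0.2179 ≈ 1.8525
95% CI: 65.0500 ± 3.6310 ≈ (61.4190, 68.6810)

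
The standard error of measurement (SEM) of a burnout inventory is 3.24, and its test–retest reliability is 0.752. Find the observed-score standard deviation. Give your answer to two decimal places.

6.51

SD = SEM / √(1 − r) = 3.24 / √0.24800 ≃ 3.24 / 0.49800 ≃ 6.50608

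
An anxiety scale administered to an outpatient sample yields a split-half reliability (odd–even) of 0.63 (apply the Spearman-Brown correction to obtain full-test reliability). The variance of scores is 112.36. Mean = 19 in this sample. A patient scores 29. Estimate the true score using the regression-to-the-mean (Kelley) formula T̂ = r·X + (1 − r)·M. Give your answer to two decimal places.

26.73

Spearman-Brown: r = 2(0.63) / (1 + 0.63) = 1.26000 / 1.63000 ≈ 0.77301
T̂ = 0.77301(29) + 0.22699(19) ≈ 26.73006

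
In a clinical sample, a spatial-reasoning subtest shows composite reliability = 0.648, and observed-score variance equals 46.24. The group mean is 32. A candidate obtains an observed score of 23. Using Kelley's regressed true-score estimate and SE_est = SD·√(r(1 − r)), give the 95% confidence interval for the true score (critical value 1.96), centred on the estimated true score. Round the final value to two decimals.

σ = 46.24^(1/2) = 6.800
Estimated true score = 0.648*23 + (1 − 0.648)*32 ≃ 26.168
SE_est = 6.800*√(0.648*0.352) ≃ 3.248
CI = 26.168 ± 1.96 * 3.248 → [19.803, 32.533]

[19.80, 32.53]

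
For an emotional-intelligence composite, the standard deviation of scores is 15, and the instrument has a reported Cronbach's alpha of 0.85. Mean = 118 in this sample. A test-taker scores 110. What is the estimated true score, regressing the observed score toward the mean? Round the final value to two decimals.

111.20

Estimated true score = 0.85000*110 + (1 − 0.85000)*118 ≈ 111.20000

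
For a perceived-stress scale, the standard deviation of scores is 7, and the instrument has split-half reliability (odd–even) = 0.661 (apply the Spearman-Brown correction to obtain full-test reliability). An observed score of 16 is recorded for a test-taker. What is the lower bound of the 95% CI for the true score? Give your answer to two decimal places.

Spearman-Brown: r = 2(0.661) / (1 + 0.661) = 1.322 / 1.661 ≈ 0.796
The standard error of measurement is 7.000*√(1 − 0.796) ≈ 7.000*0.452 ≈ 3.162.
Half-width = 1.96*3.162 ≈ 6.198
Lower bound: 16 − 6.198 = 9.802

9.80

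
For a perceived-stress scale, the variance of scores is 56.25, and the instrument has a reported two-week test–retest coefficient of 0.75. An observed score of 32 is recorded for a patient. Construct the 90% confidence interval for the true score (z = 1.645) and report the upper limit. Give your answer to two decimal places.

38.17

SD = √56.25 ≈ 7.5000
SEM = 7.5000 · √(1 − 0.7500) = 7.5000 · √0.2500 ≈ 7.5000 · 0.5000 ≈ 3.7500
Half-width = 1.645·3.7500 ≈ 6.1688
Upper limit = 32 + 6.1688 ≈ 38.1688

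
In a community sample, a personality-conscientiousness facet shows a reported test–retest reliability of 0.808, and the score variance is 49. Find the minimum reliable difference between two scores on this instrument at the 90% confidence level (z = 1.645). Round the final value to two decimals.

σ = 49^(1/2) = 7.000
SEM = 7.000 · √(1 − 0.808) = 7.000 · √0.192 ≈ 7.000 · 0.438 ≈ 3.067
SE_diff = SEM · √2 ≈ 3.067 · 1.414 ≈ 4.338
Smallest detectable difference = 1.645·4.338 ≈ 7.136

7.14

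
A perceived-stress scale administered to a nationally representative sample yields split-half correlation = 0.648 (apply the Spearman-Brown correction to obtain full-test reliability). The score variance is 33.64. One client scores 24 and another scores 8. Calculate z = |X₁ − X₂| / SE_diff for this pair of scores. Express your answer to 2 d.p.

4.22

SD = √33.64 ≈ 5.800
Spearman-Brown: r = 2(0.648) / (1 + 0.648) = 1.296 / 1.648 ≈ 0.786
SEM = 5.800 × √(1 − 0.786) = 5.800 × √0.214 ≈ 5.800 × 0.462 ≈ 2.681
SE_diff = √2 × SEM ≈ 3.791
z = 16 / 3.791 ≈ 4.221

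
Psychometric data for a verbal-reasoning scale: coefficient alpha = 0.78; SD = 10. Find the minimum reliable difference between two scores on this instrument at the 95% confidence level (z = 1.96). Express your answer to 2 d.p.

13.00

SEM = 10.00000 × √(1 − 0.78000) = 10.00000 × √0.22000 ≈ 10.00000 × 0.46904 ≈ 4.69042
Standard error of the difference = 4.69042·√2 ≈ 6.63325
Minimum reliable difference = 1.96 × SE_diff ≈ 1.96 × 6.63325 ≈ 13.00117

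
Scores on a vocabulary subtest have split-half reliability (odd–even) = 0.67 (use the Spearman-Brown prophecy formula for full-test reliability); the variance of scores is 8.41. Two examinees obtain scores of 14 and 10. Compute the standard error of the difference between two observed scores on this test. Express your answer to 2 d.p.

SD = √8.41 = 2.900
Full-length reliability (Spearman-Brown) = 2(0.67)/(1+0.67) ≈ 0.802
SEM = 2.900 * √(1 − 0.802) = 2.900 * √0.198 ≈ 2.900 * 0.445 ≈ 1.289
SE_diff = SEM * √2 ≈ 1.289 * 1.414 ≈ 1.823

1.82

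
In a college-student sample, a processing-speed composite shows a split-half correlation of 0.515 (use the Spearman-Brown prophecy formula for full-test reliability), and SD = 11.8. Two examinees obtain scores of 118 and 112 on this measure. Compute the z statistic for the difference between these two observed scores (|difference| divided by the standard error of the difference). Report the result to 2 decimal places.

Spearman-Brown: r = 2(0.515) / (1 + 0.515) = 1.03000 / 1.51500 ≈ 0.67987
SEM = 11.80000 · √(1 − 0.67987) = 11.80000 · √0.32013 ≈ 11.80000 · 0.56580 ≈ 6.67646
SE_diff = √2 · SEM ≈ 9.44195
z = 6 / 9.44195 ≈ 0.63546

0.64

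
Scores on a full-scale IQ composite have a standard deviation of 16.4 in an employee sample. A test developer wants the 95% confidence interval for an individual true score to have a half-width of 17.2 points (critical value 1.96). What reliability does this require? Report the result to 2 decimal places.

0.71

Required SEM = 17.2 / 1.96 ≈ 8.7755
Required reliability = 1 − (SEM/SD)² = 1 − 0.2863 ≈ 0.7137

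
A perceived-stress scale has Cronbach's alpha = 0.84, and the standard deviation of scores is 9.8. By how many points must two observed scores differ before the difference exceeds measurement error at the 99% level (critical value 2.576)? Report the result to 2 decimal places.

SEM = 9.80000 * √(1 − 0.84000) = 9.80000 * √0.16000 ≃ 9.80000 * 0.40000 ≃ 3.92000
SE_diff = √2 * SEM ≃ 5.54372
Minimum reliable difference = 2.576 * SE_diff ≃ 2.576 * 5.54372 ≃ 14.28062

14.28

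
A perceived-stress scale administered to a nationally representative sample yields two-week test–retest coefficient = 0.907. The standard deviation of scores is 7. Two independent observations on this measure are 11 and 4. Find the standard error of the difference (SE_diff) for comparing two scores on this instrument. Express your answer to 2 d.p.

3.02

SEM = 7.000 * √(1 − 0.907) = 7.000 * √0.093 ≈ 7.000 * 0.305 ≈ 2.135
SE_diff = √2 * SEM ≈ 3.019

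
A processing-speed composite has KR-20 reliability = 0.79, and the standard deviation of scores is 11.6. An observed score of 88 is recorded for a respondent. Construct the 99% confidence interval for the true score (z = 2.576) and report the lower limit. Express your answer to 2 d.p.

74.31

SEM = 11.60000 · √(1 − 0.79000) = 11.60000 · √0.21000 ≃ 11.60000 · 0.45826 ≃ 5.31579
2.576 · SEM ≃ 13.69347
Lower bound: 88 − 13.69347 = 74.30653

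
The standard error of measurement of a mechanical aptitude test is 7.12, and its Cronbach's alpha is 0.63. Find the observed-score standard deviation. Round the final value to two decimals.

11.71

σ = SEM·(1 − r)^(−1/2) ≈ 7.12×1.64399 ≈ 11.70521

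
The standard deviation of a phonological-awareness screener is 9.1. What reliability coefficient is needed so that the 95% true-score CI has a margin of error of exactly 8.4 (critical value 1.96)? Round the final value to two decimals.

SEM needed = half-width / z = 8.4/1.96 ≈ 4.286
r = 1 − (4.286/9.1)² ≈ 1 − 0.222 ≈ 0.778

0.78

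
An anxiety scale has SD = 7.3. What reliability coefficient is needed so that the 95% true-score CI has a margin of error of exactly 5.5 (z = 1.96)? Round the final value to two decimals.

SEM needed = half-width / z = 5.5/1.96 ≈ 2.806
r = 1 − (2.806/7.3)² ≈ 1 − 0.148 ≈ 0.852

0.85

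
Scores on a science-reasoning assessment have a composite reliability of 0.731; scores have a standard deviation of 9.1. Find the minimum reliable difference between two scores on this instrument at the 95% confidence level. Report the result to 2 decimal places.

13.08

SEM = 9.10000 · √(1 − 0.73100) = 9.10000 · √0.26900 ≈ 9.10000 · 0.51865 ≈ 4.71973
SE_diff = √2 · SEM ≈ 6.67471
Smallest detectable difference = 1.96·6.67471 ≈ 13.08244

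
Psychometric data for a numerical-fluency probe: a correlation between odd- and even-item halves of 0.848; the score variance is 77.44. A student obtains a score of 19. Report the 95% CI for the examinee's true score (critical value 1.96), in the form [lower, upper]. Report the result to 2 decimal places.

SD = √77.44 = 8.8000
Full-length reliability (Spearman-Brown) = 2(0.848)/(1+0.848) ≃ 0.9177
SEM = 8.8000 × √(1 − 0.9177) = 8.8000 × √0.0823 ≃ 8.8000 × 0.2868 ≃ 2.5238
1.96 × SEM ≃ 4.9466
95% CI: 19 ± 4.9466 = [14.0534, 23.9466]

[14.05, 23.95]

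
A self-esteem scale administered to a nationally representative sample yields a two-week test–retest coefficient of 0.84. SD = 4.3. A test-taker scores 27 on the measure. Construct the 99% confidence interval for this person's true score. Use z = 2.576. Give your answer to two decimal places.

[22.57, 31.43]

The standard error of measurement is 4.300·√(1 − 0.840) ≃ 4.300·0.400 ≃ 1.720.
2.576 · SEM ≃ 4.431
99% CI: 27 ± 4.431 = [22.569, 31.431]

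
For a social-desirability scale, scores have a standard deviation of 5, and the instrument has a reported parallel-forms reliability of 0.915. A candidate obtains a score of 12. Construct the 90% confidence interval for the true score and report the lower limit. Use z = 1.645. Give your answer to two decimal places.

9.60

SEM = 5.000 * √(1 − 0.915) = 5.000 * √0.085 ≈ 5.000 * 0.292 ≈ 1.458
1.645 * SEM ≈ 2.398
Lower bound: 12 − 2.398 = 9.602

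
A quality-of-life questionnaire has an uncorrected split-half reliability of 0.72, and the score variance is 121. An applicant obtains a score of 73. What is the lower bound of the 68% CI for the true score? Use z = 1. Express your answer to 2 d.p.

68.56

σ = 121^(1/2) = 11.000
Full-length reliability (Spearman-Brown) = 2(0.72)/(1+0.72) ≈ 0.837
SEM = 11.000×√(1 − 0.837) ≈ 4.438
Margin = 1 × 4.438 ≈ 4.438
Lower limit = 73 − 4.438 ≈ 68.562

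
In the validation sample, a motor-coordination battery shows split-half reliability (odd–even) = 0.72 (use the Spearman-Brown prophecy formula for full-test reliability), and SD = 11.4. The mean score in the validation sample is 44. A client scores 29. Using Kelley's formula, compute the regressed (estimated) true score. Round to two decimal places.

31.44

Full-length reliability (Spearman-Brown) = 2(0.72)/(1+0.72) ≃ 0.8372
Estimated true score = 0.8372×29 + (1 − 0.8372)×44 ≃ 31.4419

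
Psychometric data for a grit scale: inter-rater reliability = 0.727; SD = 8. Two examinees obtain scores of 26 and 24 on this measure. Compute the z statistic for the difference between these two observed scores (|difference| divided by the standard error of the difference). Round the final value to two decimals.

0.34

The standard error of measurement is 8.00000*√(1 − 0.72700) ≈ 8.00000*0.52249 ≈ 4.17995.
SE_diff = √2 * SEM ≈ 5.91135
z = 2 / 5.91135 ≈ 0.33833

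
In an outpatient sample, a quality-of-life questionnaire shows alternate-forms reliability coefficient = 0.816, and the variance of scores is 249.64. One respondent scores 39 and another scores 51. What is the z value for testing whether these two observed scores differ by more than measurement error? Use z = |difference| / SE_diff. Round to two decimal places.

1.25

SD = √249.64 = 15.800
SEM = 15.800 · √(1 − 0.816) = 15.800 · √0.184 ≈ 15.800 · 0.429 ≈ 6.777
Standard error of the difference = 6.777·√2 ≈ 9.585
z = 12 / 9.585 ≈ 1.252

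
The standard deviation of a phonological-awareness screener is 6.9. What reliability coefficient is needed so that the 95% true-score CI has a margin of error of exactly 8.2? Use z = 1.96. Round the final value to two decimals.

Required SEM = 8.2 / 1.96 ≃ 4.184
r = 1 − (SEM / SD)² = 1 − (4.184 / 6.9)² ≃ 1 − 0.368 ≃ 0.632

0.63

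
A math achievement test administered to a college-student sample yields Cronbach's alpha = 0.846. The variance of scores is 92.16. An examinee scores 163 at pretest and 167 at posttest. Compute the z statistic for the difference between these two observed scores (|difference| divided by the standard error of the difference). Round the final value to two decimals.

0.75

SD = √92.16 ≈ 9.60000
The standard error of measurement is 9.60000*√(1 − 0.84600) ≈ 9.60000*0.39243 ≈ 3.76731.
Standard error of the difference = 3.76731·√2 ≈ 5.32778
z = |163 − 167| / 5.32778 = 4 / 5.32778 ≈ 0.75078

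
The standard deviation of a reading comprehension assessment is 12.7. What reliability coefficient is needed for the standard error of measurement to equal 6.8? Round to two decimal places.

r = 1 − (6.800/12.7)² ≈ 1 − 0.287 ≈ 0.713

0.71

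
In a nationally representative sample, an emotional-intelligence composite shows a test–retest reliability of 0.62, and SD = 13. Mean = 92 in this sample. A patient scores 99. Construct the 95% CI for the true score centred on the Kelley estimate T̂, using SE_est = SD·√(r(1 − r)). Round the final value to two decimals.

[83.97, 108.71]

T̂ = r·X + (1 − r)·M = 0.62000*99 + 0.38000*92 = 61.38000 + 34.96000 ≈ 96.34000
SE_est = 13.00000·√[r(1 − r)] ≈ 6.31002
CI = 96.34000 ± 1.96 * 6.31002 → [83.97235, 108.70765]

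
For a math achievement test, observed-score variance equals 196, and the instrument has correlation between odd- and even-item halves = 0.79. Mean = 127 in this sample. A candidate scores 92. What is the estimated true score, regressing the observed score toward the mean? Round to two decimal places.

96.11

Full-length reliability (Spearman-Brown) = 2(0.79)/(1+0.79) ≈ 0.8827
T̂ = 0.8827(92) + 0.1173(127) ≈ 96.1061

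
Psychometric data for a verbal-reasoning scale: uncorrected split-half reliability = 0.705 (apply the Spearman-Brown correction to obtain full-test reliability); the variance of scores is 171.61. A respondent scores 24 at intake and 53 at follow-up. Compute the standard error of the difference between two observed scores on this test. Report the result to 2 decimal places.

7.71

SD = √171.61 ≈ 13.100
Spearman-Brown: r = 2(0.705) / (1 + 0.705) = 1.410 / 1.705 ≈ 0.827
SEM = 13.100 · √(1 − 0.827) = 13.100 · √0.173 ≈ 13.100 · 0.416 ≈ 5.449
SE_diff = SEM · √2 ≈ 5.449 · 1.414 ≈ 7.706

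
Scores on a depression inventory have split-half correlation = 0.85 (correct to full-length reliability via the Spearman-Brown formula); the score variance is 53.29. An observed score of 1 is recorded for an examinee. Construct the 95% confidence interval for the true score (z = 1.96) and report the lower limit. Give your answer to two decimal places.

SD = √53.29 ≈ 7.30000
Full-length reliability (Spearman-Brown) = 2(0.85)/(1+0.85) ≈ 0.91892
SEM = 7.30000 * √(1 − 0.91892) = 7.30000 * √0.08108 ≈ 7.30000 * 0.28475 ≈ 2.07866
Margin = 1.96 * 2.07866 ≈ 4.07417
Lower limit = 1 − 4.07417 ≈ -3.07417

-3.07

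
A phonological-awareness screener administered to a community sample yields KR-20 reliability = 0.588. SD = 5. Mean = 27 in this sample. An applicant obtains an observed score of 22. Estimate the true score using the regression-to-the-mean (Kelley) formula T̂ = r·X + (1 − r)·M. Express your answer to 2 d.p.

24.06

T̂ = r·X + (1 − r)·M = 0.5880×22 + 0.4120×27 = 12.9360 + 11.1240 ≈ 24.0600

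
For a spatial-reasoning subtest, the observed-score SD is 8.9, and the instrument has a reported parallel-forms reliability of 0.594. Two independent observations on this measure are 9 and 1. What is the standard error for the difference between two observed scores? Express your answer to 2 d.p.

SEM = 8.900*√(1 − 0.594) ≈ 5.671
SE_diff = √2 * SEM ≈ 8.020

8.02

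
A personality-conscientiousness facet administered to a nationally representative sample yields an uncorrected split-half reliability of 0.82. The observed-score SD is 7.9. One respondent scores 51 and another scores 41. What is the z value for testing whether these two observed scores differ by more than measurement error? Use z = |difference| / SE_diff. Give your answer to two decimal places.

2.85

Full-length reliability (Spearman-Brown) = 2(0.82)/(1+0.82) ≃ 0.9011
SEM = 7.9000×√(1 − 0.9011) ≃ 2.4844
SE_diff = SEM × √2 ≃ 2.4844 × 1.4142 ≃ 3.5135
z = |51 − 41| / 3.5135 = 10 / 3.5135 ≃ 2.8461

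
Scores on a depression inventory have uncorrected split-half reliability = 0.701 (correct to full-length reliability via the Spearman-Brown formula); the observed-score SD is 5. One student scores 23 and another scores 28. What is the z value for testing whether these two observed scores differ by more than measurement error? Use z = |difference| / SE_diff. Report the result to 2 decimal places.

Spearman-Brown: r = 2(0.701) / (1 + 0.701) = 1.402 / 1.701 ≈ 0.824
SEM = 5.000·√(1 − 0.824) ≈ 2.096
SE_diff = √2 · SEM ≈ 2.965
z = 5 / 2.965 ≈ 1.687

1.69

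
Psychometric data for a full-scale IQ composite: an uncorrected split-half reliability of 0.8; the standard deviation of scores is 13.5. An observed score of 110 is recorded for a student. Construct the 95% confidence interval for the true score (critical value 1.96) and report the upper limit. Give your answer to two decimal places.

Full-length reliability (Spearman-Brown) = 2(0.8)/(1+0.8) ≃ 0.8889
SEM = 13.5000 × √(1 − 0.8889) = 13.5000 × √0.1111 ≃ 13.5000 × 0.3333 ≃ 4.5000
Half-width = 1.96×4.5000 ≃ 8.8200
Upper bound: 110 + 8.8200 = 118.8200

118.82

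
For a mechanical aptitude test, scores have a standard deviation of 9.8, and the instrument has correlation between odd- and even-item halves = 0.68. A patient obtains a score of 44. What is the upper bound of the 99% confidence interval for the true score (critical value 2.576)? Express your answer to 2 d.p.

55.02

Full-length reliability (Spearman-Brown) = 2(0.68)/(1+0.68) ≈ 0.8095
The standard error of measurement is 9.8000·√(1 − 0.8095) ≈ 9.8000·0.4364 ≈ 4.2771.
2.576 · SEM ≈ 11.0177
Upper limit = 44 + 11.0177 ≈ 55.0177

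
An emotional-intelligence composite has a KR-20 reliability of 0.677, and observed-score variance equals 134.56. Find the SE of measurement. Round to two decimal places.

σ = 134.56^(1/2) = 11.60000
SEM = 11.60000*√(1 − 0.67700) ≈ 6.59264

6.59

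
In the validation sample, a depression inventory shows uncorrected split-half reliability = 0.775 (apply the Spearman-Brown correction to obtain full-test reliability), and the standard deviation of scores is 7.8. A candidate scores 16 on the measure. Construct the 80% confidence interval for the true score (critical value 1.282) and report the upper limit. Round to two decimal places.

Spearman-Brown: r = 2(0.775) / (1 + 0.775) = 1.5500 / 1.7750 ≈ 0.8732
SEM = 7.8000·√(1 − 0.8732) ≈ 2.7771
Margin = 1.282 · 2.7771 ≈ 3.5602
Upper limit = 16 + 3.5602 ≈ 19.5602

19.56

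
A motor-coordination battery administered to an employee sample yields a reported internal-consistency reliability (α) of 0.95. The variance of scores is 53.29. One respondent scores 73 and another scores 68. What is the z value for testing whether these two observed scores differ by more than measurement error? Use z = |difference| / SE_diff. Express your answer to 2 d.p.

2.17

SD = √53.29 = 7.300
SEM = 7.300 · √(1 − 0.950) = 7.300 · √0.050 ≃ 7.300 · 0.224 ≃ 1.632
SE_diff = SEM · √2 ≃ 1.632 · 1.414 ≃ 2.308
z = 5 / 2.308 ≃ 2.166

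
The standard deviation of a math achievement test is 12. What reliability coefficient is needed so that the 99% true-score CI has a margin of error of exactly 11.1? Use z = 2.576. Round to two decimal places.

0.87

Required SEM = 11.1 / 2.576 ≃ 4.3090
r = 1 − (SEM / SD)² = 1 − (4.3090 / 12)² ≃ 1 − 0.1289 ≃ 0.8711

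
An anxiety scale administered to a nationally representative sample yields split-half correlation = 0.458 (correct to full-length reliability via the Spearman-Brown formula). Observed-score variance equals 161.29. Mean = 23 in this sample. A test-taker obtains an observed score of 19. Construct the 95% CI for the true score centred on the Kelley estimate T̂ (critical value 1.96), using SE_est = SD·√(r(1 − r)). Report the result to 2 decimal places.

SD = √161.29 = 12.700
Spearman-Brown: r = 2(0.458) / (1 + 0.458) = 0.916 / 1.458 ≈ 0.628
Estimated true score = 0.628·19 + (1 − 0.628)·23 ≈ 20.487
SE_est = SD · √(r(1 − r)) = 12.700 · √0.234 ≈ 12.700 · 0.483 ≈ 6.138
95% CI: 20.487 ± 12.030 ≈ (8.457, 32.517)

[8.46, 32.52]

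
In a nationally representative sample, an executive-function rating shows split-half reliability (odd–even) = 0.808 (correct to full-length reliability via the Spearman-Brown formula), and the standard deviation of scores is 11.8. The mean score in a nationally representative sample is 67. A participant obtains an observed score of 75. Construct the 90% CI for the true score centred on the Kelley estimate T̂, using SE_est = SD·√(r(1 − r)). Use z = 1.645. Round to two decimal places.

r_full = 2·0.808 / (1 + 0.808) ≈ 0.894
Estimated true score = 0.894×75 + (1 − 0.894)×67 ≈ 74.150
SE_est = SD × √(r(1 − r)) = 11.800 × √0.095 ≈ 11.800 × 0.308 ≈ 3.635
90% CI: 74.150 ± 5.980 ≈ (68.170, 80.131)

[68.17, 80.13]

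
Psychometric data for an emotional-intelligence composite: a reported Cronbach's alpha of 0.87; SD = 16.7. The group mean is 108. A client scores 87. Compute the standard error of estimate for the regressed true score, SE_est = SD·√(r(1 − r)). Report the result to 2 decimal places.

5.62

SE_est = SD * √(r(1 − r)) = 16.700 * √0.113 ≈ 16.700 * 0.336 ≈ 5.616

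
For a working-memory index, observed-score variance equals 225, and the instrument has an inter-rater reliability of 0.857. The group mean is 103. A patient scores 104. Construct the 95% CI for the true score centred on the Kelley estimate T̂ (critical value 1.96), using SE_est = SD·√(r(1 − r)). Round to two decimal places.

[93.56, 114.15]

σ = 225^(1/2) = 15.00000
T̂ = r·X + (1 − r)·M = 0.85700·104 + 0.14300·103 = 89.12800 + 14.72900 ≈ 103.85700
SE_est = 15.00000·√(0.85700·0.14300) ≈ 5.25109
CI = 103.85700 ± 1.96 · 5.25109 → [93.56486, 114.14914]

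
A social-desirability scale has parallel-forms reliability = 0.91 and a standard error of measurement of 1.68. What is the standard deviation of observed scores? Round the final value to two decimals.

5.60

SD = 1.68 / √(1 − 0.91) ≈ 5.600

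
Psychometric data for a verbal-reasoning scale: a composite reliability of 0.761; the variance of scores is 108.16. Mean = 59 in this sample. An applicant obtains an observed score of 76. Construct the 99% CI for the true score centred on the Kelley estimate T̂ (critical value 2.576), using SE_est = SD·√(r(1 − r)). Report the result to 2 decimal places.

SD = √108.16 = 10.400
T̂ = 0.761(76) + 0.239(59) ≃ 71.937
SE_est = SD * √(r(1 − r)) = 10.400 * √0.182 ≃ 10.400 * 0.426 ≃ 4.435
CI = 71.937 ± 2.576 * 4.435 → [60.512, 83.362]

[60.51, 83.36]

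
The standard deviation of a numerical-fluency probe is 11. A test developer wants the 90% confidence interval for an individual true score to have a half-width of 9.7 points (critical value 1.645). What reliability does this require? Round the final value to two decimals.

0.71

Required SEM = 9.7 / 1.645 ≈ 5.89666
r = 1 − (5.89666/11)² ≈ 1 − 0.28736 ≈ 0.71264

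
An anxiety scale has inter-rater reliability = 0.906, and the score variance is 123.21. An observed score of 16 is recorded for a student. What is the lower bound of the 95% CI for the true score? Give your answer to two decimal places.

SD = √123.21 = 11.10000
SEM = 11.10000·√(1 − 0.90600) ≈ 3.40320
Margin = 1.96 · 3.40320 ≈ 6.67026
Lower limit = 16 − 6.67026 ≈ 9.32974

9.33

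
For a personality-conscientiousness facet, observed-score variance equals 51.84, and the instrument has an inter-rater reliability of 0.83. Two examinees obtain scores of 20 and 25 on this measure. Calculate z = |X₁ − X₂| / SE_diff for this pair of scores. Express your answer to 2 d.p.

1.19

SD = √51.84 = 7.200
SEM = 7.200*√(1 − 0.830) ≈ 2.969
SE_diff = SEM * √2 ≈ 2.969 * 1.414 ≈ 4.198
z = |20 − 25| / 4.198 = 5 / 4.198 ≈ 1.191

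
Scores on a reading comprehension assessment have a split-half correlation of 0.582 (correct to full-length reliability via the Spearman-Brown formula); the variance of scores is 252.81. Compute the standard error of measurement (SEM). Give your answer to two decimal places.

SD = √252.81 ≈ 15.9000
r_full = 2·0.582 / (1 + 0.582) ≈ 0.7358
The standard error of measurement is 15.9000·√(1 − 0.7358) ≈ 15.9000·0.5140 ≈ 8.1730.

8.17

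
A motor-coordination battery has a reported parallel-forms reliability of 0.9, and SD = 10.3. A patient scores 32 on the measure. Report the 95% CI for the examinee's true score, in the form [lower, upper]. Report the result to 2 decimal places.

SEM = 10.3000·√(1 − 0.9000) ≈ 3.2571
Half-width = 1.96·3.2571 ≈ 6.3840
Interval: (25.6160, 38.3840)

[25.62, 38.38]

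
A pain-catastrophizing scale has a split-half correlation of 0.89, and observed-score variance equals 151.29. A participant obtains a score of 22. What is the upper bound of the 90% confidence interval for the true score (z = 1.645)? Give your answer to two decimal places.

SD = √151.29 ≈ 12.3000
Spearman-Brown: r = 2(0.89) / (1 + 0.89) = 1.7800 / 1.8900 ≈ 0.9418
The standard error of measurement is 12.3000*√(1 − 0.9418) ≈ 12.3000*0.2412 ≈ 2.9674.
1.645 * SEM ≈ 4.8813
Upper limit = 22 + 4.8813 ≈ 26.8813

26.88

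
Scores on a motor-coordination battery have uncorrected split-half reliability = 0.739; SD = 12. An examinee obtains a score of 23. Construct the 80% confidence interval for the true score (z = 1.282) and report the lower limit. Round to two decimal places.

17.04

r_full = 2·0.739 / (1 + 0.739) ≃ 0.8499
SEM = 12.0000 × √(1 − 0.8499) = 12.0000 × √0.1501 ≃ 12.0000 × 0.3874 ≃ 4.6489
Margin = 1.282 × 4.6489 ≃ 5.9599
Lower bound: 23 − 5.9599 = 17.0401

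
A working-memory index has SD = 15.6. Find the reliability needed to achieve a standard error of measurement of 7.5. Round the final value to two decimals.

0.77

Required reliability = 1 − (SEM/SD)² = 1 − 0.2311 ≈ 0.7689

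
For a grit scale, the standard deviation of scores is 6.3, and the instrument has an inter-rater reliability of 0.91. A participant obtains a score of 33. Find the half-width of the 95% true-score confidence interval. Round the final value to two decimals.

SEM = 6.3000 × √(1 − 0.9100) = 6.3000 × √0.0900 ≃ 6.3000 × 0.3000 ≃ 1.8900
1.96 × SEM ≃ 3.7044

3.70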